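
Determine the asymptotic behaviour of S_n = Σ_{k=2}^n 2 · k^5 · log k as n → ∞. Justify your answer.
S_n ~ n^6 log n / 3 − n^6 / 18

By integral comparison, S_n = ∫_1^n 2 · x^5 · log x dx + O(n^5 · log n). For the integral, ∫ x^5 log x dx = n^6 log n / 6 − n^6/36 (integration by parts). Hence S_n ~ n^6 log n / 3 − n^6 / 18.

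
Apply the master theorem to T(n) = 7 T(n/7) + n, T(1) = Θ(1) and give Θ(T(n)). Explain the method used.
T(n) = Θ(n log n)

log_7 7 = 1, and f(n) = n = Θ(n^(log_7 7)). This is Case 2 of the master theorem: T(n) = Θ(f(n) · log n) = Θ(n log n).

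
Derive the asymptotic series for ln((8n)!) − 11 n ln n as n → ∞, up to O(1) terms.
ln((8n)!) − 11 n ln n = −3 n ln n + 8(ln 8 − 1) n + (1/2) ln(2π·8n) + O(1/n)

Stirling: ln((8n)!) = 8n ln(8n) − 8n + (1/2) ln(2π·8n) + O(1/n).
Expand 8n ln(8n) = 8n (ln n + ln 8) = 8n ln n + 8n ln 8.
Subtract 11n ln n: leading term is (8 − 11) n ln n = −3 n ln n. The next term is 8n ln 8 − 8n = 8(ln 8 − 1) n. Then the (1/2) ln(2π·8n) correction.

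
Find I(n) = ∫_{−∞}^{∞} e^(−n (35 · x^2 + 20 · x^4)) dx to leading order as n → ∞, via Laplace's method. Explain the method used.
I(n) ~ sqrt(π/(35n))

φ(x) = 35 · x^2 + 20 · x^4 has its unique global minimum at x* = 0 (since φ'(x) = 70x + 80x^3 = 0 only at x = 0 for real x with both coefficients positive, and φ → ∞ as |x| → ∞). At x* = 0, φ(0) = 0 and φ''(0) = 70. Laplace's method then gives
  I(n) ~ sqrt(2π / (n · φ''(0))) · e^(−n φ(0)) = sqrt(2π / (70n)) = sqrt(π/(35n)).
The 20 · x^4 term contributes only at subleading order (an O(1/n) relative correction).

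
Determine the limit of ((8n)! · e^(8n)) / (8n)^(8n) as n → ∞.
lim = ∞

Stirling: (8n)! ~ sqrt(2π·8n) · (8n/e)^(8n). Hence
  (8n)! · e^(8n) / (8n)^(8n) ~ sqrt(2π·8n) = sqrt(2π·8) · sqrt(n) → ∞.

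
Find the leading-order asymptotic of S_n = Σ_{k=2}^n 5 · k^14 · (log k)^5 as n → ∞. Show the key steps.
S_n ~ n^15 · (log n)^5 / 3

By integral comparison, S_n = ∫_1^n 5 · x^14 · (log x)^5 dx + O(n^14 · (log n)^5). For the integral, the leading term of ∫_1^n x^14 (log x)^5 dx is n^15/15 · (log n)^5 (by repeated integration by parts; each step lowers the log-exponent and produces a relatively O(1/log n) correction). Hence S_n ~ n^15 · (log n)^5 / 3.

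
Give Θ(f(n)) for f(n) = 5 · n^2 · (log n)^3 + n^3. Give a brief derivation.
f(n) ∈ Θ(n^3)

Compare the terms by growth order. For large n, n^a · (log n)^b dominates n^a' · (log n)^b' iff a > a', or (a = a' and b > b'). Ranking the 2 terms shows the dominant one is n^3. Hence f(n) ∈ Θ(n^3).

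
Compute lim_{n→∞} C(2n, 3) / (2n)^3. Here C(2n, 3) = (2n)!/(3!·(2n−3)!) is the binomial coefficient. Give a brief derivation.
lim = 1/3! = 1/6

With N = 2n → ∞: C(N, 3) / N^3 = [N(N−1)…(N−2)] / (3! · N^3) = (1/3!) · 1 · (1 − 1/(2n)) · (1 − 2/(2n)). Each factor → 1 as N → ∞, so the limit is 1/3! = 1/6.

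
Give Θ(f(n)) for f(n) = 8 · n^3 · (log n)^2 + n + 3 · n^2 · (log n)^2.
f(n) ∈ Θ(n^3 · (log n)^2)

Compare the terms by growth order. For large n, n^a · (log n)^b dominates n^a' · (log n)^b' iff a > a', or (a = a' and b > b'). Ranking the 3 terms shows the dominant one is 8 · n^3 · (log n)^2. Hence f(n) ∈ Θ(n^3 · (log n)^2).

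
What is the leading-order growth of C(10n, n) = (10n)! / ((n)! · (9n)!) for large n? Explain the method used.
C(10n, n) ~ (10000000000/387420489)^(n) · sqrt(5/(9π·n))

Write N = n. Apply Stirling to each factorial:
  (10N)! ~ sqrt(2π·10N) · (10N/e)^(10N),
  N! ~ sqrt(2π N) · (N/e)^N,
  (9N)! ~ sqrt(2π·9N) · (9N/e)^(9N).
The exponential factors combine to (10N)^(10N) / (N^N · (9N)^(9N)) = 10^(10N)/9^(9N) = (10^10/9^9)^N = (10000000000/387420489)^N.
The square-root prefactors combine to sqrt(2π·10N) / (sqrt(2π N)·sqrt(2π·9N)) = sqrt(10 / (2π·9·N)) = sqrt(5/(9π·n)).
Substituting N = n: C(10n, n) ~ (10000000000/387420489)^(n) · sqrt(5/(9π·n)).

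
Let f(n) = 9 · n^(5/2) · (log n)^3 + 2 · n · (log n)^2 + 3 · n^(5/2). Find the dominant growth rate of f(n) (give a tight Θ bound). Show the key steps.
f(n) ∈ Θ(n^(5/2) · (log n)^3)

Compare the terms by growth order. For large n, n^a · (log n)^b dominates n^a' · (log n)^b' iff a > a', or (a = a' and b > b'). Ranking the 3 terms shows the dominant one is 9 · n^(5/2) · (log n)^3. Hence f(n) ∈ Θ(n^(5/2) · (log n)^3).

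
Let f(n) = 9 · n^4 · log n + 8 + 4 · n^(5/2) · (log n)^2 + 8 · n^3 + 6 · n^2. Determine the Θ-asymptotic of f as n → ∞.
f(n) ∈ Θ(n^4 · log n)

Compare the terms by growth order. For large n, n^a · (log n)^b dominates n^a' · (log n)^b' iff a > a', or (a = a' and b > b'). Ranking the 5 terms shows the dominant one is 9 · n^4 · log n. Hence f(n) ∈ Θ(n^4 · log n).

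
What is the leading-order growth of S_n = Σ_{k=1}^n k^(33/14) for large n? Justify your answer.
S_n ~ (14/47) · n^(47/14)

Integral comparison: Σ_{k=1}^n k^(33/14) = ∫_0^n x^(33/14) dx + O(n^(33/14)). The integral is n^(1 + 33/14) / (1 + 33/14) = n^((33+14)/14) / ((33+14)/14) = (14/47) · n^(47/14).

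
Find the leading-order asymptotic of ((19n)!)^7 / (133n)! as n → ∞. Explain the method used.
((19n)!)^7/(133n)! ~ ((2π·19n)^(6/2) / sqrt(7)) · 7^(−7·19n)  →  0

Write N = 19n. Stirling: N! ~ sqrt(2π N)(N/e)^N and (7N)! ~ sqrt(2π·7N)·(7N/e)^(7N).
  (N!)^7/(7N)! ~ (2π N)^(7/2) (N/e)^(7N) / [sqrt(2π·7N) (7N/e)^(7N)]
     = (2π N)^(7/2) / sqrt(2π·7N) · (N/(7N))^(7N)
     = (2π N)^((7−1)/2) / sqrt(7) · 7^(−7N).
Since 7^7 > 1, the factor 7^(−7N) decays exponentially, so the ratio → 0. Substituting N = 19n gives the stated form.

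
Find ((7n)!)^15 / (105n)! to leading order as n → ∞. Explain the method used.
((7n)!)^15/(105n)! ~ ((2π·7n)^(14/2) / sqrt(15)) · 15^(−15·7n)  →  0

Write N = 7n. Stirling: N! ~ sqrt(2π N)(N/e)^N and (15N)! ~ sqrt(2π·15N)·(15N/e)^(15N).
  (N!)^15/(15N)! ~ (2π N)^(15/2) (N/e)^(15N) / [sqrt(2π·15N) (15N/e)^(15N)]
     = (2π N)^(15/2) / sqrt(2π·15N) · (N/(15N))^(15N)
     = (2π N)^((15−1)/2) / sqrt(15) · 15^(−15N).
Since 15^15 > 1, the factor 15^(−15N) decays exponentially, so the ratio → 0. Substituting N = 7n gives the stated form.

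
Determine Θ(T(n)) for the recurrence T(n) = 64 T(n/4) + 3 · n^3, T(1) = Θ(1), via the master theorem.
T(n) = Θ(n^3 log n)

log_4 64 = 3, and f(n) = 3 · n^3 = Θ(n^(log_4 64)). This is Case 2 of the master theorem: T(n) = Θ(f(n) · log n) = Θ(n^3 log n).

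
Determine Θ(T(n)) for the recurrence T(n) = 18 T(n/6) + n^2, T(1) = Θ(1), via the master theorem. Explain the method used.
T(n) = Θ(n^2)

log_6 18 ≈ 1.613. f(n) = n^2 dominates n^(log_6 18) since 2 > 1.613, and the regularity condition a·f(n/b) = 18·(n/6)^2 = (18/36)·n^2 ≤ c·f(n) holds with c = 18/36 ≈ 0.5 < 1. So this is Case 3: T(n) = Θ(f(n)) = Θ(n^2).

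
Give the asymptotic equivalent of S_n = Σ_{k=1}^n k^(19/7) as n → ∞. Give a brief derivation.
S_n ~ (7/26) · n^(26/7)

Integral comparison: Σ_{k=1}^n k^(19/7) = ∫_0^n x^(19/7) dx + O(n^(19/7)). The integral is n^(1 + 19/7) / (1 + 19/7) = n^((19+7)/7) / ((19+7)/7) = (7/26) · n^(26/7).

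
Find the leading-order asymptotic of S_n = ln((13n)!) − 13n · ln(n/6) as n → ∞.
S_n ~ 13n · (ln 78 − 1) + O(ln n)

Stirling: ln((13n)!) = 13n ln(13n) − 13n + O(ln n).
  S_n = 13n ln(13n) − 13n − 13n ln(n/6) + O(ln n)
      = 13n ln(13n) − 13n ln n + 13n ln 6 − 13n + O(ln n)
      = 13n ln 13 + 13n ln 6 − 13n + O(ln n)
      = 13n (ln 78 − 1) + O(ln n).
Numerically ln(78) − 1 ≈ 3.3567.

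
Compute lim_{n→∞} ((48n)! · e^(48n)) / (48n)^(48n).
lim = ∞

Stirling: (48n)! ~ sqrt(2π·48n) · (48n/e)^(48n). Hence
  (48n)! · e^(48n) / (48n)^(48n) ~ sqrt(2π·48n) = sqrt(2π·48) · sqrt(n) → ∞.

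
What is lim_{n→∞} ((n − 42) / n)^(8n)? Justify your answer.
lim = e^(−336)

Rewrite as (1 − 42/n)^(8n). By the standard limit (1 + x/n)^n → e^x, we have (1 − 42/n)^n → e^(−42), and raising to the 8th power gives e^(−336).
More precisely, ln[(1 − 42/n)^(8n)] = 8n · ln(1 − 42/n) = 8n · (-42/n + O(1/n^2)) = -336 + O(1/n) → -336.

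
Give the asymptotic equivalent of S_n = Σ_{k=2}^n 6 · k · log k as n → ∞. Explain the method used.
S_n ~ 3 · n^2 log n − 3 · n^2 / 2

By integral comparison, S_n = ∫_1^n 6 · x · log x dx + O(n · log n). For the integral, ∫ x^1 log x dx = n^2 log n / 2 − n^2/4 (integration by parts). Hence S_n ~ 3 · n^2 log n − 3 · n^2 / 2.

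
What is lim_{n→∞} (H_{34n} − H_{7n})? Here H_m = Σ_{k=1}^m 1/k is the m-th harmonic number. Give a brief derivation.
lim = ln(34/7)

Euler-Maclaurin gives H_m = ln m + γ + 1/(2m) + O(1/m^2). The γ and O(1/m) terms cancel in the difference:
  H_{34n} − H_{7n} = ln(34n) − ln(7n) + O(1/n) = ln(34/7) + O(1/n).
Hence the limit is ln(34/7).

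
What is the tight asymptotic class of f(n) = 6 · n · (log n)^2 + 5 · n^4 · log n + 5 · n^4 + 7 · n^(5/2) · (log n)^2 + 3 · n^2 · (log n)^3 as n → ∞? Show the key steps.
f(n) ∈ Θ(n^4 · log n)

Compare the terms by growth order. For large n, n^a · (log n)^b dominates n^a' · (log n)^b' iff a > a', or (a = a' and b > b'). Ranking the 5 terms shows the dominant one is 5 · n^4 · log n. Hence f(n) ∈ Θ(n^4 · log n).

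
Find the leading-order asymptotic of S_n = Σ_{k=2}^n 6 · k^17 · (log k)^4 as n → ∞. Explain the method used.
S_n ~ n^18 · (log n)^4 / 3

By integral comparison, S_n = ∫_1^n 6 · x^17 · (log x)^4 dx + O(n^17 · (log n)^4). For the integral, the leading term of ∫_1^n x^17 (log x)^4 dx is n^18/18 · (log n)^4 (by repeated integration by parts; each step lowers the log-exponent and produces a relatively O(1/log n) correction). Hence S_n ~ n^18 · (log n)^4 / 3.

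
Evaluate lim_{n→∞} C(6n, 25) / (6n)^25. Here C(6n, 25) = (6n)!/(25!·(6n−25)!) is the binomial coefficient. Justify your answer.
lim = 1/25! = 1/15511210043330985984000000

With N = 6n → ∞: C(N, 25) / N^25 = [N(N−1)…(N−24)] / (25! · N^25) = (1/25!) · 1 · (1 − 1/(6n)) · … · (1 − 24/(6n)). Each factor → 1 as N → ∞, so the limit is 1/25! = 1/15511210043330985984000000.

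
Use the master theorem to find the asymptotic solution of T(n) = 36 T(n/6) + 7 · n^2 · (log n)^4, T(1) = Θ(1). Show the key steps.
T(n) = Θ(n^2 · (log n)^5)

Here log_6 36 = 2 and f(n) = 7 · n^2 · (log n)^4 = Θ(n^(log_6 36) · (log n)^4). This is the extended Case 2 of the master theorem (f matches the critical exponent up to log factors), giving T(n) = Θ(n^(log_6 36) · (log n)^(4+1)) = Θ(n^2 · (log n)^5).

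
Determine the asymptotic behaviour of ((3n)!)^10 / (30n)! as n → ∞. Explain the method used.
((3n)!)^10/(30n)! ~ ((2π·3n)^(9/2) / sqrt(10)) · 10^(−10·3n)  →  0

Write N = 3n. Stirling: N! ~ sqrt(2π N)(N/e)^N and (10N)! ~ sqrt(2π·10N)·(10N/e)^(10N).
  (N!)^10/(10N)! ~ (2π N)^(10/2) (N/e)^(10N) / [sqrt(2π·10N) (10N/e)^(10N)]
     = (2π N)^(10/2) / sqrt(2π·10N) · (N/(10N))^(10N)
     = (2π N)^((10−1)/2) / sqrt(10) · 10^(−10N).
Since 10^10 > 1, the factor 10^(−10N) decays exponentially, so the ratio → 0. Substituting N = 3n gives the stated form.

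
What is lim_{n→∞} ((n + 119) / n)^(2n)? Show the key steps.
lim = e^238

Rewrite as (1 + 119/n)^(2n). By the standard limit (1 + x/n)^n → e^x, we have (1 + 119/n)^n → e^119, and raising to the 2nd power gives e^238.
More precisely, ln[(1 + 119/n)^(2n)] = 2n · ln(1 + 119/n) = 2n · (119/n + O(1/n^2)) = 238 + O(1/n) → 238.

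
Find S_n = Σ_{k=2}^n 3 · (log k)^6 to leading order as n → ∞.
S_n ~ 3 · n · (log n)^6

By integral comparison, S_n = ∫_1^n 3 · (log x)^6 dx + O((log n)^6). For the integral, the leading term of ∫_1^n (log x)^6 dx is n · (log n)^6 (by repeated integration by parts; each step lowers the log-exponent and produces a relatively O(1/log n) correction). Hence S_n ~ 3 · n · (log n)^6.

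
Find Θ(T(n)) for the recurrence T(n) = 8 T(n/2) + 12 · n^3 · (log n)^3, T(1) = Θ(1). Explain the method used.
T(n) = Θ(n^3 · (log n)^4)

Here log_2 8 = 3 and f(n) = 12 · n^3 · (log n)^3 = Θ(n^(log_2 8) · (log n)^3). This is the extended Case 2 of the master theorem (f matches the critical exponent up to log factors), giving T(n) = Θ(n^(log_2 8) · (log n)^(3+1)) = Θ(n^3 · (log n)^4).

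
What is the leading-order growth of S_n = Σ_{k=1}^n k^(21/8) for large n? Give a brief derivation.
S_n ~ (8/29) · n^(29/8)

Integral comparison: Σ_{k=1}^n k^(21/8) = ∫_0^n x^(21/8) dx + O(n^(21/8)). The integral is n^(1 + 21/8) / (1 + 21/8) = n^((21+8)/8) / ((21+8)/8) = (8/29) · n^(29/8).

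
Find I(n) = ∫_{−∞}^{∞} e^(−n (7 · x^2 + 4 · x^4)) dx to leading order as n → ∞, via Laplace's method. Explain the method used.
I(n) ~ sqrt(π/(7n))

φ(x) = 7 · x^2 + 4 · x^4 has its unique global minimum at x* = 0 (since φ'(x) = 14x + 16x^3 = 0 only at x = 0 for real x with both coefficients positive, and φ → ∞ as |x| → ∞). At x* = 0, φ(0) = 0 and φ''(0) = 14. Laplace's method then gives
  I(n) ~ sqrt(2π / (n · φ''(0))) · e^(−n φ(0)) = sqrt(2π / (14n)) = sqrt(π/(7n)).
The 4 · x^4 term contributes only at subleading order (an O(1/n) relative correction).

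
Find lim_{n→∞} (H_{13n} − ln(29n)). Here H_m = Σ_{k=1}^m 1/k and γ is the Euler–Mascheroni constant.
lim = ln(13/29) + γ

By Euler-Maclaurin, H_m = ln m + γ + O(1/m). So
  H_{13n} − ln(29n) = ln(13n) + γ − ln(29n) + O(1/n)
                       = ln(13/29) + γ + O(1/n).
Hence the limit is ln(13/29) + γ.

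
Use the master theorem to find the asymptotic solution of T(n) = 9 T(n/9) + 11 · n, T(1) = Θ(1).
T(n) = Θ(n log n)

log_9 9 = 1, and f(n) = 11 · n = Θ(n^(log_9 9)). This is Case 2 of the master theorem: T(n) = Θ(f(n) · log n) = Θ(n log n).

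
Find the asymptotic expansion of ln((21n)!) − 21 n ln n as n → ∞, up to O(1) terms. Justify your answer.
ln((21n)!) − 21 n ln n = 21(ln 21 − 1) n + (1/2) ln(2π·21n) + O(1/n)

Stirling: ln((21n)!) = 21n ln(21n) − 21n + (1/2) ln(2π·21n) + O(1/n).
Since 21n ln(21n) = 21n ln n + 21n ln 21, subtracting 21n ln n cancels the n ln n term exactly. What remains is 21(ln 21 − 1) n + (1/2) ln(2π·21n) + O(1/n).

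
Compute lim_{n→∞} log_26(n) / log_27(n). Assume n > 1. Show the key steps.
lim = ln(27) / ln(26) = log_26(27)

Change of base: log_26(n) = ln n / ln 26 and log_27(n) = ln n / ln 27. The ratio is (ln n / ln 26) · (ln 27 / ln n) = ln 27 / ln 26, a constant independent of n. So the limit is ln 27 / ln 26 = log_26(27).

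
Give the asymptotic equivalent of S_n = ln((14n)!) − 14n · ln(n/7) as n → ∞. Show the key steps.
S_n ~ 14n · (ln 98 − 1) + O(ln n)

Stirling: ln((14n)!) = 14n ln(14n) − 14n + O(ln n).
  S_n = 14n ln(14n) − 14n − 14n ln(n/7) + O(ln n)
      = 14n ln(14n) − 14n ln n + 14n ln 7 − 14n + O(ln n)
      = 14n ln 14 + 14n ln 7 − 14n + O(ln n)
      = 14n (ln 98 − 1) + O(ln n).
Numerically ln(98) − 1 ≈ 3.5850.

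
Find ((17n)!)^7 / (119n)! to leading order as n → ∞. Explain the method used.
((17n)!)^7/(119n)! ~ ((2π·17n)^(6/2) / sqrt(7)) · 7^(−7·17n)  →  0

Write N = 17n. Stirling: N! ~ sqrt(2π N)(N/e)^N and (7N)! ~ sqrt(2π·7N)·(7N/e)^(7N).
  (N!)^7/(7N)! ~ (2π N)^(7/2) (N/e)^(7N) / [sqrt(2π·7N) (7N/e)^(7N)]
     = (2π N)^(7/2) / sqrt(2π·7N) · (N/(7N))^(7N)
     = (2π N)^((7−1)/2) / sqrt(7) · 7^(−7N).
Since 7^7 > 1, the factor 7^(−7N) decays exponentially, so the ratio → 0. Substituting N = 17n gives the stated form.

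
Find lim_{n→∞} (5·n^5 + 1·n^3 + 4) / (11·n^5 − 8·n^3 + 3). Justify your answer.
lim = 5/11

For large n the leading n^5 terms dominate both numerator and denominator. Dividing top and bottom by n^5, every other term tends to 0, leaving 5/11.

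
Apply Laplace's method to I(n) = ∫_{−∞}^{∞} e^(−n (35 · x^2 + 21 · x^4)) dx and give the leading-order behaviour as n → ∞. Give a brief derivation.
I(n) ~ sqrt(π/(35n))

φ(x) = 35 · x^2 + 21 · x^4 has its unique global minimum at x* = 0 (since φ'(x) = 70x + 84x^3 = 0 only at x = 0 for real x with both coefficients positive, and φ → ∞ as |x| → ∞). At x* = 0, φ(0) = 0 and φ''(0) = 70. Laplace's method then gives
  I(n) ~ sqrt(2π / (n · φ''(0))) · e^(−n φ(0)) = sqrt(2π / (70n)) = sqrt(π/(35n)).
The 21 · x^4 term contributes only at subleading order (an O(1/n) relative correction).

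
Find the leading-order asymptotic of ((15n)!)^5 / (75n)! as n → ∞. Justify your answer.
((15n)!)^5/(75n)! ~ ((2π·15n)^(4/2) / sqrt(5)) · 5^(−5·15n)  →  0

Write N = 15n. Stirling: N! ~ sqrt(2π N)(N/e)^N and (5N)! ~ sqrt(2π·5N)·(5N/e)^(5N).
  (N!)^5/(5N)! ~ (2π N)^(5/2) (N/e)^(5N) / [sqrt(2π·5N) (5N/e)^(5N)]
     = (2π N)^(5/2) / sqrt(2π·5N) · (N/(5N))^(5N)
     = (2π N)^((5−1)/2) / sqrt(5) · 5^(−5N).
Since 5^5 > 1, the factor 5^(−5N) decays exponentially, so the ratio → 0. Substituting N = 15n gives the stated form.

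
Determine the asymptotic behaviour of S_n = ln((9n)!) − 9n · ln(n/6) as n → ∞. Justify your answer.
S_n ~ 9n · (ln 54 − 1) + O(ln n)

Stirling: ln((9n)!) = 9n ln(9n) − 9n + O(ln n).
  S_n = 9n ln(9n) − 9n − 9n ln(n/6) + O(ln n)
      = 9n ln(9n) − 9n ln n + 9n ln 6 − 9n + O(ln n)
      = 9n ln 9 + 9n ln 6 − 9n + O(ln n)
      = 9n (ln 54 − 1) + O(ln n).
Numerically ln(54) − 1 ≈ 2.9890.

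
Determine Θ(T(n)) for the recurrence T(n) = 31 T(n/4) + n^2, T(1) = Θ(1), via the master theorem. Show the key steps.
T(n) = Θ(n^(log_4 31))

Master theorem: compare f(n) = n^2 to n^(log_4 31) where log_4 31 ≈ 2.477. Since 2 < log_4 31, we have f(n) = O(n^(log_4 31 − ε)) for some ε > 0 — Case 1. Hence T(n) = Θ(n^(log_4 31)).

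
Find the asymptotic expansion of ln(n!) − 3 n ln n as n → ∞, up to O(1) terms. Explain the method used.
ln(n!) − 3 n ln n = −2 n ln n − n + (1/2) ln(2π n) + O(1/n)

Stirling: ln((n)!) = n ln(n) − n + (1/2) ln(2π·n) + O(1/n).
Here n ln(n) = n ln n.
Subtract 3n ln n: leading term is (1 − 3) n ln n = −2 n ln n. The next term is −n. Then the (1/2) ln(2π·n) correction.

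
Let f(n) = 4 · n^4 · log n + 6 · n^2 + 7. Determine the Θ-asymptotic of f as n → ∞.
f(n) ∈ Θ(n^4 · log n)

Compare the terms by growth order. For large n, n^a · (log n)^b dominates n^a' · (log n)^b' iff a > a', or (a = a' and b > b'). Ranking the 3 terms shows the dominant one is 4 · n^4 · log n. Hence f(n) ∈ Θ(n^4 · log n).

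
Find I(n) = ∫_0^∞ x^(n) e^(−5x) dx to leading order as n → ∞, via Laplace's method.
I(n) ~ (sqrt(2π·n) / 5) · (n/(5e))^(n)

Write the integrand as exp(n ln x − 5x) and set f(x) = n ln x − 5x. Then f'(x) = n/x − 5 = 0 at x* = n/5, and f''(x*) = −n/x*^2 = −5^2/(n). Laplace's method (interior maximum) gives
  I(n) ~ e^(f(x*)) · sqrt(2π / |f''(x*)|)
        = exp(n ln(n/5) − n) · sqrt(2π · n / 5^2)
        = (n/5)^(n) e^(−n) · sqrt(2π·n) / 5
        = (sqrt(2π·n) / 5) · (n/(5e))^(n).
This matches Γ(n+1)/5^(n+1) with Stirling applied to Γ.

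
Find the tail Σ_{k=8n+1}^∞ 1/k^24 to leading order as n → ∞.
Σ_{k>8n} 1/k^24 ~ 1/(23 · (8n)^23)

Compare to the integral: ∫_{8n}^∞ x^(−24) dx = [−x^(−23)/23]_{8n}^∞ = 1/((24−1)·(8n)^23). Euler-Maclaurin then gives
  Σ_{k>8n} 1/k^24 = ∫_{8n}^∞ dx/x^24 − 1/(2·(8n)^24) + O(1/(8n)^25).
(Equivalently this is ζ(24) − Σ_{k≤8n} 1/k^24.)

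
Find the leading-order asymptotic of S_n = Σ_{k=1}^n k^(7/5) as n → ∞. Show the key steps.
S_n ~ (5/12) · n^(12/5)

Integral comparison: Σ_{k=1}^n k^(7/5) = ∫_0^n x^(7/5) dx + O(n^(7/5)). The integral is n^(1 + 7/5) / (1 + 7/5) = n^((7+5)/5) / ((7+5)/5) = (5/12) · n^(12/5).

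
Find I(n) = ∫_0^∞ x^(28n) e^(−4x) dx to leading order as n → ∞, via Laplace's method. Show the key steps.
I(n) ~ (sqrt(2π·28n) / 4) · (28n/(4e))^(28n)

Write the integrand as exp(28n ln x − 4x) and set f(x) = 28n ln x − 4x. Then f'(x) = 28n/x − 4 = 0 at x* = 28n/4, and f''(x*) = −28n/x*^2 = −4^2/(28n). Laplace's method (interior maximum) gives
  I(n) ~ e^(f(x*)) · sqrt(2π / |f''(x*)|)
        = exp(28n ln(28n/4) − 28n) · sqrt(2π · 28n / 4^2)
        = (28n/4)^(28n) e^(−28n) · sqrt(2π·28n) / 4
        = (sqrt(2π·28n) / 4) · (28n/(4e))^(28n).
This matches Γ(28n+1)/4^(28n+1) with Stirling applied to Γ.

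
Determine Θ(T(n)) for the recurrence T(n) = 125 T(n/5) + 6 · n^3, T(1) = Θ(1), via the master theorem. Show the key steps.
T(n) = Θ(n^3 log n)

log_5 125 = 3, and f(n) = 6 · n^3 = Θ(n^(log_5 125)). This is Case 2 of the master theorem: T(n) = Θ(f(n) · log n) = Θ(n^3 log n).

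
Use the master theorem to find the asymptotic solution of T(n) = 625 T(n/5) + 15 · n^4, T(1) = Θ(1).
T(n) = Θ(n^4 log n)

log_5 625 = 4, and f(n) = 15 · n^4 = Θ(n^(log_5 625)). This is Case 2 of the master theorem: T(n) = Θ(f(n) · log n) = Θ(n^4 log n).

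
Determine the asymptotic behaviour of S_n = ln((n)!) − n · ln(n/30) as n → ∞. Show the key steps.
S_n ~ n · (ln 30 − 1) + O(ln n)

Stirling: ln((n)!) = n ln(n) − n + O(ln n).
  S_n = n ln(n) − n − n ln(n/30) + O(ln n)
      = n ln(n) − n ln n + n ln 30 − n + O(ln n)
      = n ln 30 − n + O(ln n)
      = n (ln 30 − 1) + O(ln n).
Numerically ln(30) − 1 ≈ 2.4012.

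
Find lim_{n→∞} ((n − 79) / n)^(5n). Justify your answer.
lim = e^(−395)

Rewrite as (1 − 79/n)^(5n). By the standard limit (1 + x/n)^n → e^x, we have (1 − 79/n)^n → e^(−79), and raising to the 5th power gives e^(−395).
More precisely, ln[(1 − 79/n)^(5n)] = 5n · ln(1 − 79/n) = 5n · (-79/n + O(1/n^2)) = -395 + O(1/n) → -395.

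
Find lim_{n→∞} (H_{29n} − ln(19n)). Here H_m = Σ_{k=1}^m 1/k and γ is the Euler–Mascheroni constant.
lim = ln(29/19) + γ

By Euler-Maclaurin, H_m = ln m + γ + O(1/m). So
  H_{29n} − ln(19n) = ln(29n) + γ − ln(19n) + O(1/n)
                       = ln(29/19) + γ + O(1/n).
Hence the limit is ln(29/19) + γ.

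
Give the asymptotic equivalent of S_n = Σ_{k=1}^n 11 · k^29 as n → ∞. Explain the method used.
S_n ~ 11 · n^30 / 30

By integral comparison (Euler-Maclaurin), Σ_{k=1}^n 11 · k^29 = 11 · ∫_0^n x^29 dx + O(n^29) = 11 · n^30/30 + O(n^29). (Equivalently, Faulhaber's formula gives the same leading term.)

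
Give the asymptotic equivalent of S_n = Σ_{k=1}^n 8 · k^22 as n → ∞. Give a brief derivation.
S_n ~ 8 · n^23 / 23

By integral comparison (Euler-Maclaurin), Σ_{k=1}^n 8 · k^22 = 8 · ∫_0^n x^22 dx + O(n^22) = 8 · n^23/23 + O(n^22). (Equivalently, Faulhaber's formula gives the same leading term.)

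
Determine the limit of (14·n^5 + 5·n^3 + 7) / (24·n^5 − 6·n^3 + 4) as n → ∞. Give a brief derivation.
lim = 14/24 = 7/12

For large n the leading n^5 terms dominate both numerator and denominator. Dividing top and bottom by n^5, every other term tends to 0, leaving 14/24 = 7/12.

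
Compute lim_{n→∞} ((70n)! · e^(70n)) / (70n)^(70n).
lim = ∞

Stirling: (70n)! ~ sqrt(2π·70n) · (70n/e)^(70n). Hence
  (70n)! · e^(70n) / (70n)^(70n) ~ sqrt(2π·70n) = sqrt(2π·70) · sqrt(n) → ∞.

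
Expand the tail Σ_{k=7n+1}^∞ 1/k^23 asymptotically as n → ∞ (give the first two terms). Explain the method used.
Σ_{k>7n} 1/k^23 = 1/(22 · (7n)^22) − 1/(2 · (7n)^23) + O(1/(7n)^24)

Compare to the integral: ∫_{7n}^∞ x^(−23) dx = [−x^(−22)/22]_{7n}^∞ = 1/((23−1)·(7n)^22). The Euler-Maclaurin correction adds −f(7n)/2 = −1/(2·(7n)^23). Euler-Maclaurin then gives
  Σ_{k>7n} 1/k^23 = ∫_{7n}^∞ dx/x^23 − 1/(2·(7n)^23) + O(1/(7n)^24).
(Equivalently this is ζ(23) − Σ_{k≤7n} 1/k^23.)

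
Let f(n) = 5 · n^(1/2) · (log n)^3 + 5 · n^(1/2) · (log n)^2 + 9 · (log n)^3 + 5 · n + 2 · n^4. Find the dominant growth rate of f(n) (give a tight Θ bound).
f(n) ∈ Θ(n^4)

Compare the terms by growth order. For large n, n^a · (log n)^b dominates n^a' · (log n)^b' iff a > a', or (a = a' and b > b'). Ranking the 5 terms shows the dominant one is 2 · n^4. Hence f(n) ∈ Θ(n^4).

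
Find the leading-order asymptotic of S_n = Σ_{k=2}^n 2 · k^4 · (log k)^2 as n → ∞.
S_n ~ 2 · n^5 · (log n)^2 / 5

By integral comparison, S_n = ∫_1^n 2 · x^4 · (log x)^2 dx + O(n^4 · (log n)^2). For the integral, the leading term of ∫_1^n x^4 (log x)^2 dx is n^5/5 · (log n)^2 (by repeated integration by parts; each step lowers the log-exponent and produces a relatively O(1/log n) correction). Hence S_n ~ 2 · n^5 · (log n)^2 / 5.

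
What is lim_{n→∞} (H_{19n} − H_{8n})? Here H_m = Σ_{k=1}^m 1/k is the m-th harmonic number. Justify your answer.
lim = ln(19/8)

Euler-Maclaurin gives H_m = ln m + γ + 1/(2m) + O(1/m^2). The γ and O(1/m) terms cancel in the difference:
  H_{19n} − H_{8n} = ln(19n) − ln(8n) + O(1/n) = ln(19/8) + O(1/n).
Hence the limit is ln(19/8).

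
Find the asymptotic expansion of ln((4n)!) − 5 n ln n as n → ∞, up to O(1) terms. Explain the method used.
ln((4n)!) − 5 n ln n = −n ln n + 4(ln 4 − 1) n + (1/2) ln(2π·4n) + O(1/n)

Stirling: ln((4n)!) = 4n ln(4n) − 4n + (1/2) ln(2π·4n) + O(1/n).
Expand 4n ln(4n) = 4n (ln n + ln 4) = 4n ln n + 4n ln 4.
Subtract 5n ln n: leading term is (4 − 5) n ln n = −n ln n. The next term is 4n ln 4 − 4n = 4(ln 4 − 1) n. Then the (1/2) ln(2π·4n) correction.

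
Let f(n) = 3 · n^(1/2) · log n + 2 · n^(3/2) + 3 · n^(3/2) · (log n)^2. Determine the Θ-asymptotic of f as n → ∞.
f(n) ∈ Θ(n^(3/2) · (log n)^2)

Compare the terms by growth order. For large n, n^a · (log n)^b dominates n^a' · (log n)^b' iff a > a', or (a = a' and b > b'). Ranking the 3 terms shows the dominant one is 3 · n^(3/2) · (log n)^2. Hence f(n) ∈ Θ(n^(3/2) · (log n)^2).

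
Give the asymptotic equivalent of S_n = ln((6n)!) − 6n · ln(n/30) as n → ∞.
S_n ~ 6n · (ln 180 − 1) + O(ln n)

Stirling: ln((6n)!) = 6n ln(6n) − 6n + O(ln n).
  S_n = 6n ln(6n) − 6n − 6n ln(n/30) + O(ln n)
      = 6n ln(6n) − 6n ln n + 6n ln 30 − 6n + O(ln n)
      = 6n ln 6 + 6n ln 30 − 6n + O(ln n)
      = 6n (ln 180 − 1) + O(ln n).
Numerically ln(180) − 1 ≈ 4.1930.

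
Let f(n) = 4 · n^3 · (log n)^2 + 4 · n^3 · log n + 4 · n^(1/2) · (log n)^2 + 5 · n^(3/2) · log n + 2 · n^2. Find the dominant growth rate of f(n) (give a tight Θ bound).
f(n) ∈ Θ(n^3 · (log n)^2)

Compare the terms by growth order. For large n, n^a · (log n)^b dominates n^a' · (log n)^b' iff a > a', or (a = a' and b > b'). Ranking the 5 terms shows the dominant one is 4 · n^3 · (log n)^2. Hence f(n) ∈ Θ(n^3 · (log n)^2).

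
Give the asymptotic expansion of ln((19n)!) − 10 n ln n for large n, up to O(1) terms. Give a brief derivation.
ln((19n)!) − 10 n ln n = 9 n ln n + 19(ln 19 − 1) n + (1/2) ln(2π·19n) + O(1/n)

Stirling: ln((19n)!) = 19n ln(19n) − 19n + (1/2) ln(2π·19n) + O(1/n).
Expand 19n ln(19n) = 19n (ln n + ln 19) = 19n ln n + 19n ln 19.
Subtract 10n ln n: leading term is (19 − 10) n ln n = 9 n ln n. The next term is 19n ln 19 − 19n = 19(ln 19 − 1) n. Then the (1/2) ln(2π·19n) correction.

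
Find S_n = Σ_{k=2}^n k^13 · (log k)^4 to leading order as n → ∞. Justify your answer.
S_n ~ n^14 · (log n)^4 / 14

By integral comparison, S_n = ∫_1^n x^13 · (log x)^4 dx + O(n^13 · (log n)^4). For the integral, the leading term of ∫_1^n x^13 (log x)^4 dx is n^14/14 · (log n)^4 (by repeated integration by parts; each step lowers the log-exponent and produces a relatively O(1/log n) correction). Hence S_n ~ n^14 · (log n)^4 / 14.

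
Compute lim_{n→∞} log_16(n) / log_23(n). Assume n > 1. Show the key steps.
lim = ln(23) / ln(16) = log_16(23)

Change of base: log_16(n) = ln n / ln 16 and log_23(n) = ln n / ln 23. The ratio is (ln n / ln 16) · (ln 23 / ln n) = ln 23 / ln 16, a constant independent of n. So the limit is ln 23 / ln 16 = log_16(23).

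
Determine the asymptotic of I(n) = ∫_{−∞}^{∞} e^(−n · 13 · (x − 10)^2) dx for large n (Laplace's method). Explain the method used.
I(n) = sqrt(π/(13n))

Here φ(x) = 13 · (x − 10)^2 has its unique minimum at x* = 10 with φ(x*) = 0 and φ''(x*) = 26. Laplace's method gives
  I(n) ~ e^(−n φ(x*)) · sqrt(2π / (n · φ''(x*))) = sqrt(2π / (26n)) = sqrt(π/(13n)).
This is exact: substituting u = (x − 10)·sqrt(13n) gives I(n) = (1/sqrt(13n)) ∫_{−∞}^{∞} e^(−u^2) du = sqrt(π/(13n)).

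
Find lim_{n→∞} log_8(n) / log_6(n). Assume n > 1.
lim = ln(6) / ln(8) = log_8(6)

Change of base: log_8(n) = ln n / ln 8 and log_6(n) = ln n / ln 6. The ratio is (ln n / ln 8) · (ln 6 / ln n) = ln 6 / ln 8, a constant independent of n. So the limit is ln 6 / ln 8 = log_8(6).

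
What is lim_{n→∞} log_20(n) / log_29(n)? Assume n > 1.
lim = ln(29) / ln(20) = log_20(29)

Change of base: log_20(n) = ln n / ln 20 and log_29(n) = ln n / ln 29. The ratio is (ln n / ln 20) · (ln 29 / ln n) = ln 29 / ln 20, a constant independent of n. So the limit is ln 29 / ln 20 = log_20(29).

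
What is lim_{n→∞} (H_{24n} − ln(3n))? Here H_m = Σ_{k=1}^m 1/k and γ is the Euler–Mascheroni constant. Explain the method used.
lim = ln 8 + γ

By Euler-Maclaurin, H_m = ln m + γ + O(1/m). So
  H_{24n} − ln(3n) = ln(24n) + γ − ln(3n) + O(1/n)
                       = ln(24/3) + γ + O(1/n).
Hence the limit is ln(24/3) + γ (= ln 8).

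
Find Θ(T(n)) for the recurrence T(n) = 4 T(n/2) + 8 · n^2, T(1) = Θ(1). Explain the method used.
T(n) = Θ(n^2 log n)

log_2 4 = 2, and f(n) = 8 · n^2 = Θ(n^(log_2 4)). This is Case 2 of the master theorem: T(n) = Θ(f(n) · log n) = Θ(n^2 log n).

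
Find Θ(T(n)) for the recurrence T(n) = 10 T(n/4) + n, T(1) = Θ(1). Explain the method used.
T(n) = Θ(n^(log_4 10))

Master theorem: compare f(n) = n to n^(log_4 10) where log_4 10 ≈ 1.661. Since 1 < log_4 10, we have f(n) = O(n^(log_4 10 − ε)) for some ε > 0 — Case 1. Hence T(n) = Θ(n^(log_4 10)).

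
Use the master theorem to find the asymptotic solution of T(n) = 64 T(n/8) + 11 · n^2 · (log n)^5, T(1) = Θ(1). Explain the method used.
T(n) = Θ(n^2 · (log n)^6)

Here log_8 64 = 2 and f(n) = 11 · n^2 · (log n)^5 = Θ(n^(log_8 64) · (log n)^5). This is the extended Case 2 of the master theorem (f matches the critical exponent up to log factors), giving T(n) = Θ(n^(log_8 64) · (log n)^(5+1)) = Θ(n^2 · (log n)^6).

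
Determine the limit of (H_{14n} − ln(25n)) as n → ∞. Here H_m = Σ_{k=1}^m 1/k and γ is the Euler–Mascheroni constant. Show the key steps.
lim = ln(14/25) + γ

By Euler-Maclaurin, H_m = ln m + γ + O(1/m). So
  H_{14n} − ln(25n) = ln(14n) + γ − ln(25n) + O(1/n)
                       = ln(14/25) + γ + O(1/n).
Hence the limit is ln(14/25) + γ.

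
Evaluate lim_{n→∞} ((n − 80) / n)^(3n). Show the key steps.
lim = e^(−240)

Rewrite as (1 − 80/n)^(3n). By the standard limit (1 + x/n)^n → e^x, we have (1 − 80/n)^n → e^(−80), and raising to the 3rd power gives e^(−240).
More precisely, ln[(1 − 80/n)^(3n)] = 3n · ln(1 − 80/n) = 3n · (-80/n + O(1/n^2)) = -240 + O(1/n) → -240.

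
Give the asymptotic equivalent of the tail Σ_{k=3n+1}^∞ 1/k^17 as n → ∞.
Σ_{k>3n} 1/k^17 ~ 1/(16 · (3n)^16)

Compare to the integral: ∫_{3n}^∞ x^(−17) dx = [−x^(−16)/16]_{3n}^∞ = 1/((17−1)·(3n)^16). Euler-Maclaurin then gives
  Σ_{k>3n} 1/k^17 = ∫_{3n}^∞ dx/x^17 − 1/(2·(3n)^17) + O(1/(3n)^18).
(Equivalently this is ζ(17) − Σ_{k≤3n} 1/k^17.)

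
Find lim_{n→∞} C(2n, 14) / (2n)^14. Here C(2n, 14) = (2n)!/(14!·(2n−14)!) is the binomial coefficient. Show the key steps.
lim = 1/14! = 1/87178291200

With N = 2n → ∞: C(N, 14) / N^14 = [N(N−1)…(N−13)] / (14! · N^14) = (1/14!) · 1 · (1 − 1/(2n)) · … · (1 − 13/(2n)). Each factor → 1 as N → ∞, so the limit is 1/14! = 1/87178291200.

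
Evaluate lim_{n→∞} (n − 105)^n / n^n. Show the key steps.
lim = e^(−105)

Rewrite as (1 − 105/n)^(n). By the standard limit (1 + x/n)^n → e^x, we have (1 − 105/n)^n → e^(−105), and raising to the 1st power gives e^(−105).
More precisely, ln[(1 − 105/n)^(n)] = n · ln(1 − 105/n) = n · (-105/n + O(1/n^2)) = -105 + O(1/n) → -105.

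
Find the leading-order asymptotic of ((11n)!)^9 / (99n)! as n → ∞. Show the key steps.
((11n)!)^9/(99n)! ~ ((2π·11n)^(8/2) / 3) · 9^(−9·11n)  →  0

Write N = 11n. Stirling: N! ~ sqrt(2π N)(N/e)^N and (9N)! ~ sqrt(2π·9N)·(9N/e)^(9N).
  (N!)^9/(9N)! ~ (2π N)^(9/2) (N/e)^(9N) / [sqrt(2π·9N) (9N/e)^(9N)]
     = (2π N)^(9/2) / sqrt(2π·9N) · (N/(9N))^(9N)
     = (2π N)^((9−1)/2) / 3 · 9^(−9N).
Since 9^9 > 1, the factor 9^(−9N) decays exponentially, so the ratio → 0. Substituting N = 11n gives the stated form.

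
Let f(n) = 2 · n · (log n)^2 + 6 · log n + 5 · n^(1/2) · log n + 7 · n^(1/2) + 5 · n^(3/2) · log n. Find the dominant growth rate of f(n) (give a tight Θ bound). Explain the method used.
f(n) ∈ Θ(n^(3/2) · log n)

Compare the terms by growth order. For large n, n^a · (log n)^b dominates n^a' · (log n)^b' iff a > a', or (a = a' and b > b'). Ranking the 5 terms shows the dominant one is 5 · n^(3/2) · log n. Hence f(n) ∈ Θ(n^(3/2) · log n).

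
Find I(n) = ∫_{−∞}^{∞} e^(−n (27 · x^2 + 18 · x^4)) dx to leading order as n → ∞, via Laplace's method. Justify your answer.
I(n) ~ sqrt(π/(27n))

φ(x) = 27 · x^2 + 18 · x^4 has its unique global minimum at x* = 0 (since φ'(x) = 54x + 72x^3 = 0 only at x = 0 for real x with both coefficients positive, and φ → ∞ as |x| → ∞). At x* = 0, φ(0) = 0 and φ''(0) = 54. Laplace's method then gives
  I(n) ~ sqrt(2π / (n · φ''(0))) · e^(−n φ(0)) = sqrt(2π / (54n)) = sqrt(π/(27n)).
The 18 · x^4 term contributes only at subleading order (an O(1/n) relative correction).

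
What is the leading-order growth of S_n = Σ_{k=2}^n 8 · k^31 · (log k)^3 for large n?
S_n ~ n^32 · (log n)^3 / 4

By integral comparison, S_n = ∫_1^n 8 · x^31 · (log x)^3 dx + O(n^31 · (log n)^3). For the integral, the leading term of ∫_1^n x^31 (log x)^3 dx is n^32/32 · (log n)^3 (by repeated integration by parts; each step lowers the log-exponent and produces a relatively O(1/log n) correction). Hence S_n ~ n^32 · (log n)^3 / 4.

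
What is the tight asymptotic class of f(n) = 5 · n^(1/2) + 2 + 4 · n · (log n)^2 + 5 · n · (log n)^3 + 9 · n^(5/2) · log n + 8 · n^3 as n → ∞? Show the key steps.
f(n) ∈ Θ(n^3)

Compare the terms by growth order. For large n, n^a · (log n)^b dominates n^a' · (log n)^b' iff a > a', or (a = a' and b > b'). Ranking the 6 terms shows the dominant one is 8 · n^3. Hence f(n) ∈ Θ(n^3).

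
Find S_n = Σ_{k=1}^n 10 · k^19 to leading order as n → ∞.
S_n ~ n^20 / 2

By integral comparison (Euler-Maclaurin), Σ_{k=1}^n 10 · k^19 = 10 · ∫_0^n x^19 dx + O(n^19) = 10 · n^20/20 = n^20 / 2 + O(n^19). (Equivalently, Faulhaber's formula gives the same leading term.)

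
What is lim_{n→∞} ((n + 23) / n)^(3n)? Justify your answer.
lim = e^69

Rewrite as (1 + 23/n)^(3n). By the standard limit (1 + x/n)^n → e^x, we have (1 + 23/n)^n → e^23, and raising to the 3rd power gives e^69.
More precisely, ln[(1 + 23/n)^(3n)] = 3n · ln(1 + 23/n) = 3n · (23/n + O(1/n^2)) = 69 + O(1/n) → 69.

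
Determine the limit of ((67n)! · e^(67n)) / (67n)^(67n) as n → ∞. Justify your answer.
lim = ∞

Stirling: (67n)! ~ sqrt(2π·67n) · (67n/e)^(67n). Hence
  (67n)! · e^(67n) / (67n)^(67n) ~ sqrt(2π·67n) = sqrt(2π·67) · sqrt(n) → ∞.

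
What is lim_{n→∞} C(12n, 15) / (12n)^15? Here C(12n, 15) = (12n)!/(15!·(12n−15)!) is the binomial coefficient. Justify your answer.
lim = 1/15! = 1/1307674368000

With N = 12n → ∞: C(N, 15) / N^15 = [N(N−1)…(N−14)] / (15! · N^15) = (1/15!) · 1 · (1 − 1/(12n)) · … · (1 − 14/(12n)). Each factor → 1 as N → ∞, so the limit is 1/15! = 1/1307674368000.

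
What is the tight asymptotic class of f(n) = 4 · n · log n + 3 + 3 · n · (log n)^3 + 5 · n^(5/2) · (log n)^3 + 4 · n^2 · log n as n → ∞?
f(n) ∈ Θ(n^(5/2) · (log n)^3)

Compare the terms by growth order. For large n, n^a · (log n)^b dominates n^a' · (log n)^b' iff a > a', or (a = a' and b > b'). Ranking the 5 terms shows the dominant one is 5 · n^(5/2) · (log n)^3. Hence f(n) ∈ Θ(n^(5/2) · (log n)^3).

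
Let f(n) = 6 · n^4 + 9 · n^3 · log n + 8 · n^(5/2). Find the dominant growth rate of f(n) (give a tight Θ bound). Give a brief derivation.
f(n) ∈ Θ(n^4)

Compare the terms by growth order. For large n, n^a · (log n)^b dominates n^a' · (log n)^b' iff a > a', or (a = a' and b > b'). Ranking the 3 terms shows the dominant one is 6 · n^4. Hence f(n) ∈ Θ(n^4).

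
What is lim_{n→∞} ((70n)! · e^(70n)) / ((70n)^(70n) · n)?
lim = 0

Stirling: (70n)! ~ sqrt(2π·70n) · (70n/e)^(70n). Hence
  (70n)! · e^(70n) / (70n)^(70n) ~ sqrt(2π·70n).
Dividing by n: sqrt(2π·70n) / n = sqrt(2π·70) · n^((1−2)/2), so the expression behaves like sqrt(2π·70) · n^((1−2)/2) → 0.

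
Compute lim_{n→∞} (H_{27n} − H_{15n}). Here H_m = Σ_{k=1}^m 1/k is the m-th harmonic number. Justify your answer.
lim = ln(27/15) = ln(9/5)

Euler-Maclaurin gives H_m = ln m + γ + 1/(2m) + O(1/m^2). The γ and O(1/m) terms cancel in the difference:
  H_{27n} − H_{15n} = ln(27n) − ln(15n) + O(1/n) = ln(27/15) + O(1/n).
Hence the limit is ln(27/15) = ln(9/5).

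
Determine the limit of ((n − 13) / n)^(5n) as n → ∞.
lim = e^(−65)

Rewrite as (1 − 13/n)^(5n). By the standard limit (1 + x/n)^n → e^x, we have (1 − 13/n)^n → e^(−13), and raising to the 5th power gives e^(−65).
More precisely, ln[(1 − 13/n)^(5n)] = 5n · ln(1 − 13/n) = 5n · (-13/n + O(1/n^2)) = -65 + O(1/n) → -65.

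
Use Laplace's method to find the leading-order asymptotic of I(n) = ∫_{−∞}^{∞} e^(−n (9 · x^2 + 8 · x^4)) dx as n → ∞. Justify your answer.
I(n) ~ sqrt(π/(9n))

φ(x) = 9 · x^2 + 8 · x^4 has its unique global minimum at x* = 0 (since φ'(x) = 18x + 32x^3 = 0 only at x = 0 for real x with both coefficients positive, and φ → ∞ as |x| → ∞). At x* = 0, φ(0) = 0 and φ''(0) = 18. Laplace's method then gives
  I(n) ~ sqrt(2π / (n · φ''(0))) · e^(−n φ(0)) = sqrt(2π / (18n)) = sqrt(π/(9n)).
The 8 · x^4 term contributes only at subleading order (an O(1/n) relative correction).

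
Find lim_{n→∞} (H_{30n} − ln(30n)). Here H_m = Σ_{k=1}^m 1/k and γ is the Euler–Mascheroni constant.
lim = γ

By Euler-Maclaurin, H_m = ln m + γ + O(1/m). So
  H_{30n} − ln(30n) = ln(30n) + γ − ln(30n) + O(1/n)
                       = ln(30/30) + γ + O(1/n).
Hence the limit is γ (since ln 1 = 0).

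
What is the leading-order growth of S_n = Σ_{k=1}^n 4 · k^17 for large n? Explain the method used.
S_n ~ 2 · n^18 / 9

By integral comparison (Euler-Maclaurin), Σ_{k=1}^n 4 · k^17 = 4 · ∫_0^n x^17 dx + O(n^17) = 4 · n^18/18 = 2 · n^18 / 9 + O(n^17). (Equivalently, Faulhaber's formula gives the same leading term.)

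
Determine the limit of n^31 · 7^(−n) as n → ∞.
lim = 0

Exponentials with base > 1 dominate every fixed polynomial: for any fixed c, n^c / 7^n → 0 as n → ∞ (e.g. by the ratio test, or by writing 7^n = e^(n ln 7) and noting e^(n ln 7) / n^c → ∞). Hence n^31 · 7^(−n) = n^31 / 7^n → 0.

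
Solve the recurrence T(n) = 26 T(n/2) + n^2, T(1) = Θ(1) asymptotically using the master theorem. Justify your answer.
T(n) = Θ(n^(log_2 26))

Master theorem: compare f(n) = n^2 to n^(log_2 26) where log_2 26 ≈ 4.700. Since 2 < log_2 26, we have f(n) = O(n^(log_2 26 − ε)) for some ε > 0 — Case 1. Hence T(n) = Θ(n^(log_2 26)).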